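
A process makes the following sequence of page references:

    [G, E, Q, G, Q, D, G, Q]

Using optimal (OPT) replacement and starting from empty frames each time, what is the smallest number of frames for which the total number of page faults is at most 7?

f=1: 8 faults
f=2: 5 faults
f=3: 4 faults
f=4: 4 faults
Smallest f with faults ≤ 7 is 2.

2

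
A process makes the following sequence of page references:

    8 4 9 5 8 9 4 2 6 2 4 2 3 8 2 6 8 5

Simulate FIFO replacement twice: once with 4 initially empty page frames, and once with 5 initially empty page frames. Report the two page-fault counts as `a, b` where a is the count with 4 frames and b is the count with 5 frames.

4 frames: F F F F . . . F F . F . F F F F . F → 12 faults.
5 frames: F F F F . . . F F . . . F F . . . . → 8 faults.
8 < 12: adding a frame reduced faults, as is typical.

12, 8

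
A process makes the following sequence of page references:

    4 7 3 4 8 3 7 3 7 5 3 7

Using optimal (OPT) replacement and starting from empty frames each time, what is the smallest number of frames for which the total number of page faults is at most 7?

f=1: 12 faults
f=2: 7 faults
f=3: 5 faults
f=4: 5 faults
f=5: 5 faults
Smallest f with faults ≤ 7 is 2.

2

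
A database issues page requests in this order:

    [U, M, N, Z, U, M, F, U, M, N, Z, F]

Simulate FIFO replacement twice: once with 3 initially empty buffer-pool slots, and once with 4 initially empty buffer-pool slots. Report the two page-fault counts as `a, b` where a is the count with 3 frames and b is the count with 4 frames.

9, 10

3 frames: F F F F F F F . . F F . → 9 faults.
4 frames: F F F F . . F F F F F F → 10 faults.
10 > 9: adding a frame increased faults — Belady's anomaly.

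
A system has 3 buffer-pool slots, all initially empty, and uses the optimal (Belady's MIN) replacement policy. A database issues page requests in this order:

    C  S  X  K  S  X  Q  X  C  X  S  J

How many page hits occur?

C: fault, frames {C}
S: fault, frames {C,S}
X: fault, frames {C,S,X}
K: fault, evict C, frames {S,X,K}
S: hit
X: hit
Q: fault, evict K, frames {S,X,Q}
X: hit
C: fault, evict Q, frames {S,X,C}
X: hit
S: hit
J: fault, evict C, frames {S,X,J}
Hits: 5.

5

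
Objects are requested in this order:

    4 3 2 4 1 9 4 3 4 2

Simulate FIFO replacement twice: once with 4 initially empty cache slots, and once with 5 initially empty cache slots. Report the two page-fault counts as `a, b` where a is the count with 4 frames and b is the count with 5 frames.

4 frames: F F F . F F F F . F → 8 faults.
5 frames: F F F . F F . . . . → 5 faults.
5 < 8: adding a frame reduced faults, as is typical.

8, 5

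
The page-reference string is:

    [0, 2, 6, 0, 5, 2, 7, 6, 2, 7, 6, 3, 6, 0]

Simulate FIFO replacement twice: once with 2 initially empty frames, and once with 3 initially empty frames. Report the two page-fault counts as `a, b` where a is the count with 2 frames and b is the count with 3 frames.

13, 9

2 frames: F F F F F F F F F F F F . F → 13 faults.
3 frames: F F F . F . F . F . F F . F → 9 faults.
9 < 13: adding a frame reduced faults, as is typical.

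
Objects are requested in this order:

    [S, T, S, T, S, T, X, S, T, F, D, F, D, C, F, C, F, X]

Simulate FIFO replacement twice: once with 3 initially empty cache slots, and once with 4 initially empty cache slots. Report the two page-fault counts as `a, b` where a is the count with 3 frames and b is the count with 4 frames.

7, 6

3 frames: F F . . . . F . . F F . . F . . . F → 7 faults.
4 frames: F F . . . . F . . F F . . F . . . . → 6 faults.
6 < 7: adding a frame reduced faults, as is typical.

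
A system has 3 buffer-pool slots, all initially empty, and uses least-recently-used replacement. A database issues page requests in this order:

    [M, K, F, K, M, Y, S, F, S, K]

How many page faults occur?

M → fault, frames {M}
K → fault, frames {M,K}
F → fault, frames {M,K,F}
K → hit
M → hit
Y → fault, evict F, frames {K,M,Y}
S → fault, evict K, frames {M,Y,S}
F → fault, evict M, frames {Y,S,F}
S → hit
K → fault, evict Y, frames {F,S,K}
Page faults: 7.

7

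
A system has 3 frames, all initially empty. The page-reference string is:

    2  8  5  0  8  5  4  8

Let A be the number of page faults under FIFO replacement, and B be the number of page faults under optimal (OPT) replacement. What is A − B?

1

Under FIFO: F F F F . . F F → 6 faults.
Under OPT: F F F F . . F . → 5 faults.
A − B = 6 − 5 = 1.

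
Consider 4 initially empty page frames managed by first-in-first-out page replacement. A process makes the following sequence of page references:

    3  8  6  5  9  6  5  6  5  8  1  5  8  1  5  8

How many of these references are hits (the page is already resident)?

9

3 → miss, frames (3)
8 → miss, frames (3 8)
6 → miss, frames (3 8 6)
5 → miss, frames (3 8 6 5)
9 → miss, evict 3, frames (8 6 5 9)
6 → hit
5 → hit
6 → hit
5 → hit
8 → hit
1 → miss, evict 8, frames (6 5 9 1)
5 → hit
8 → miss, evict 6, frames (5 9 1 8)
1 → hit
5 → hit
8 → hit
Hits: 9.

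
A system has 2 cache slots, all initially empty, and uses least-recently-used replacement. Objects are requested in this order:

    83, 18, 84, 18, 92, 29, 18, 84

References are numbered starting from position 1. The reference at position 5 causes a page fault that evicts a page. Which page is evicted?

pos 1: 83 -> miss, frames {83}
pos 2: 18 -> miss, frames {83,18}
pos 3: 84 -> miss, evict 83, frames {18,84}
pos 4: 18 -> hit
pos 5: 92 -> miss, evict 84, frames {18,92}
At position 5, page 84 is evicted.

84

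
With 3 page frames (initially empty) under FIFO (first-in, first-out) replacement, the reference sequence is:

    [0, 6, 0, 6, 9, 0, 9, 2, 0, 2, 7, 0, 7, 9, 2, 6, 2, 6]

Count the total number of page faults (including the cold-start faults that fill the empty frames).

9

0 -> fault, frames [0]
6 -> fault, frames [0, 6]
0 -> hit
6 -> hit
9 -> fault, frames [0, 6, 9]
0 -> hit
9 -> hit
2 -> fault, evict 0, frames [6, 9, 2]
0 -> fault, evict 6, frames [9, 2, 0]
2 -> hit
7 -> fault, evict 9, frames [2, 0, 7]
0 -> hit
7 -> hit
9 -> fault, evict 2, frames [0, 7, 9]
2 -> fault, evict 0, frames [7, 9, 2]
6 -> fault, evict 7, frames [9, 2, 6]
2 -> hit
6 -> hit
Page faults: 9.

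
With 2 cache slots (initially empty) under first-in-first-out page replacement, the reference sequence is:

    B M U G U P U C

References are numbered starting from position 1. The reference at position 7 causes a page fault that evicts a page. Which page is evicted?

pos 1: B: fault, frames (B)
pos 2: M: fault, frames (B M)
pos 3: U: fault, evict B, frames (M U)
pos 4: G: fault, evict M, frames (U G)
pos 5: U: hit
pos 6: P: fault, evict U, frames (G P)
pos 7: U: fault, evict G, frames (P U)
At position 7, page G is evicted.

G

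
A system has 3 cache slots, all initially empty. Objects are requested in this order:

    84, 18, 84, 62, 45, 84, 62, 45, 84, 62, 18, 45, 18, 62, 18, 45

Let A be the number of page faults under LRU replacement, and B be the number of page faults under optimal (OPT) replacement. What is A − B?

1

Under LRU: F F . F F . . . . . F F . . . . → 6 faults.
Under OPT: F F . F F . . . . . F . . . . . → 5 faults.
A − B = 6 − 5 = 1.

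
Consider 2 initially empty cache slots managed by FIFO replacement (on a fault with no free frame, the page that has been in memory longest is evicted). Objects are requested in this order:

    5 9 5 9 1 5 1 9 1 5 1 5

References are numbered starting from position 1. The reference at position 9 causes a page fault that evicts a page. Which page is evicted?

pos 1: 5: miss, frames (5)
pos 2: 9: miss, frames (5 9)
pos 3: 5: hit
pos 4: 9: hit
pos 5: 1: miss, evict 5, frames (9 1)
pos 6: 5: miss, evict 9, frames (1 5)
pos 7: 1: hit
pos 8: 9: miss, evict 1, frames (5 9)
pos 9: 1: miss, evict 5, frames (9 1)
At position 9, page 5 is evicted.

5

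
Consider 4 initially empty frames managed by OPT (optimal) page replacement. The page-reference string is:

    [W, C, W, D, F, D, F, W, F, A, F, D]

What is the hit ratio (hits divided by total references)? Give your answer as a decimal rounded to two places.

0.58

W → miss, frames (W)
C → miss, frames (W C)
W → hit
D → miss, frames (W C D)
F → miss, frames (W C D F)
D → hit
F → hit
W → hit
F → hit
A → miss, evict C, frames (W D F A)
F → hit
D → hit
Hits: 7 of 12 references → 7/12 = 0.5833.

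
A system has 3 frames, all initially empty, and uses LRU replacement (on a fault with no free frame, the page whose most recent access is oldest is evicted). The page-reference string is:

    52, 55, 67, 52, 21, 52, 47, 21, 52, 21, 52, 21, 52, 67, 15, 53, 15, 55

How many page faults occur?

52 -> miss, frames (52)
55 -> miss, frames (52 55)
67 -> miss, frames (52 55 67)
52 -> hit
21 -> miss, evict 55, frames (67 52 21)
52 -> hit
47 -> miss, evict 67, frames (21 52 47)
21 -> hit
52 -> hit
21 -> hit
52 -> hit
21 -> hit
52 -> hit
67 -> miss, evict 47, frames (21 52 67)
15 -> miss, evict 21, frames (52 67 15)
53 -> miss, evict 52, frames (67 15 53)
15 -> hit
55 -> miss, evict 67, frames (53 15 55)
Page faults: 9.

9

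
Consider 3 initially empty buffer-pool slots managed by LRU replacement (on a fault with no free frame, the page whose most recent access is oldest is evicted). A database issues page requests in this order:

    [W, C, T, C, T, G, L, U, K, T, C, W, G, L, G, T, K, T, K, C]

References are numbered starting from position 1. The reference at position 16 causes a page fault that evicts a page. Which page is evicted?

pos 1: W -> miss, frames (W)
pos 2: C -> miss, frames (W C)
pos 3: T -> miss, frames (W C T)
pos 4: C -> hit
pos 5: T -> hit
pos 6: G -> miss, evict W, frames (C T G)
pos 7: L -> miss, evict C, frames (T G L)
pos 8: U -> miss, evict T, frames (G L U)
pos 9: K -> miss, evict G, frames (L U K)
pos 10: T -> miss, evict L, frames (U K T)
pos 11: C -> miss, evict U, frames (K T C)
pos 12: W -> miss, evict K, frames (T C W)
pos 13: G -> miss, evict T, frames (C W G)
pos 14: L -> miss, evict C, frames (W G L)
pos 15: G -> hit
pos 16: T -> miss, evict W, frames (L G T)
At position 16, page W is evicted.

W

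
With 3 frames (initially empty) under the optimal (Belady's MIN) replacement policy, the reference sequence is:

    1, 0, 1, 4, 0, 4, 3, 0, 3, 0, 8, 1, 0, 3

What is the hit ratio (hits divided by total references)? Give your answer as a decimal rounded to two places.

1 -> fault, frames {1}
0 -> fault, frames {1,0}
1 -> hit
4 -> fault, frames {1,0,4}
0 -> hit
4 -> hit
3 -> fault, evict 4, frames {1,0,3}
0 -> hit
3 -> hit
0 -> hit
8 -> fault, evict 3, frames {1,0,8}
1 -> hit
0 -> hit
3 -> fault, evict 8, frames {1,0,3}
Hits: 8 of 14 references → 8/14 = 0.5714.

0.57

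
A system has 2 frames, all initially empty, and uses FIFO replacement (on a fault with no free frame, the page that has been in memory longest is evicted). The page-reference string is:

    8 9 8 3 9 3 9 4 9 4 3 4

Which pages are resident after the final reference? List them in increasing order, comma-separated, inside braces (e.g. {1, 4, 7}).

{3, 4}

8 -> miss, frames {8}
9 -> miss, frames {8,9}
8 -> hit
3 -> miss, evict 8, frames {9,3}
9 -> hit
3 -> hit
9 -> hit
4 -> miss, evict 9, frames {3,4}
9 -> miss, evict 3, frames {4,9}
4 -> hit
3 -> miss, evict 4, frames {9,3}
4 -> miss, evict 9, frames {3,4}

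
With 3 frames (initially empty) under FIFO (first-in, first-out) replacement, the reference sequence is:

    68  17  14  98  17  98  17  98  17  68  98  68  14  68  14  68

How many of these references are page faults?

68 → fault, frames {68}
17 → fault, frames {68,17}
14 → fault, frames {68,17,14}
98 → fault, evict 68, frames {17,14,98}
17 → hit
98 → hit
17 → hit
98 → hit
17 → hit
68 → fault, evict 17, frames {14,98,68}
98 → hit
68 → hit
14 → hit
68 → hit
14 → hit
68 → hit
Page faults: 5.

5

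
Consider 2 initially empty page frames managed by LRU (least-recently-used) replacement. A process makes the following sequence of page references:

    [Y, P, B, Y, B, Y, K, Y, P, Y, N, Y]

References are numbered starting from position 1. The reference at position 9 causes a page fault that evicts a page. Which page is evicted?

pos 1: Y → fault, frames [Y]
pos 2: P → fault, frames [Y, P]
pos 3: B → fault, evict Y, frames [P, B]
pos 4: Y → fault, evict P, frames [B, Y]
pos 5: B → hit
pos 6: Y → hit
pos 7: K → fault, evict B, frames [Y, K]
pos 8: Y → hit
pos 9: P → fault, evict K, frames [Y, P]
At position 9, page K is evicted.

K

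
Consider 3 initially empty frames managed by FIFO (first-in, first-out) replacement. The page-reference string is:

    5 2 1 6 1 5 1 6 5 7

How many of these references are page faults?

6

5 → miss, frames [5]
2 → miss, frames [5, 2]
1 → miss, frames [5, 2, 1]
6 → miss, evict 5, frames [2, 1, 6]
1 → hit
5 → miss, evict 2, frames [1, 6, 5]
1 → hit
6 → hit
5 → hit
7 → miss, evict 1, frames [6, 5, 7]
Page faults: 6.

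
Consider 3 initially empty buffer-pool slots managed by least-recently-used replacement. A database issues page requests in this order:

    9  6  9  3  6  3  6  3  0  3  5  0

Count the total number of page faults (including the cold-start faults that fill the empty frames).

9: miss, frames (9)
6: miss, frames (9 6)
9: hit
3: miss, frames (6 9 3)
6: hit
3: hit
6: hit
3: hit
0: miss, evict 9, frames (6 3 0)
3: hit
5: miss, evict 6, frames (0 3 5)
0: hit
Page faults: 5.

5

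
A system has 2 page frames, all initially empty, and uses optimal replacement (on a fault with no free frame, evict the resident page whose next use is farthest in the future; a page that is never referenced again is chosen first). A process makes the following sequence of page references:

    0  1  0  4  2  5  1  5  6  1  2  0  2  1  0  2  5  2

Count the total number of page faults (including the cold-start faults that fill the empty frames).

11

0: miss, frames {0}
1: miss, frames {0,1}
0: hit
4: miss, evict 0, frames {1,4}
2: miss, evict 4, frames {1,2}
5: miss, evict 2, frames {1,5}
1: hit
5: hit
6: miss, evict 5, frames {1,6}
1: hit
2: miss, evict 6, frames {1,2}
0: miss, evict 1, frames {2,0}
2: hit
1: miss, evict 2, frames {0,1}
0: hit
2: miss, evict 1, frames {0,2}
5: miss, evict 0, frames {2,5}
2: hit
Page faults: 11.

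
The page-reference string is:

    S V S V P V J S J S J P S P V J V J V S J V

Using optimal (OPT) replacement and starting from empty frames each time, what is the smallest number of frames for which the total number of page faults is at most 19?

f=1: 22 faults
f=2: 10 faults
f=3: 5 faults
f=4: 4 faults
Smallest f with faults ≤ 19 is 2.

2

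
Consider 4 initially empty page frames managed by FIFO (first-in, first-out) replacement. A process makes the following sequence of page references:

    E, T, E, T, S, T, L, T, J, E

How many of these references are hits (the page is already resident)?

E → fault, frames (E)
T → fault, frames (E T)
E → hit
T → hit
S → fault, frames (E T S)
T → hit
L → fault, frames (E T S L)
T → hit
J → fault, evict E, frames (T S L J)
E → fault, evict T, frames (S L J E)
Hits: 4.

4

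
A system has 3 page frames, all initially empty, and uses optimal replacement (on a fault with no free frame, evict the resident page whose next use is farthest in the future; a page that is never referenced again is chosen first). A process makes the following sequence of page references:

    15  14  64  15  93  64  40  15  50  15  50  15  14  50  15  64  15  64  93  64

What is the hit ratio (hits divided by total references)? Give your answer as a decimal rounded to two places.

15 -> miss, frames {15}
14 -> miss, frames {15,14}
64 -> miss, frames {15,14,64}
15 -> hit
93 -> miss, evict 14, frames {15,64,93}
64 -> hit
40 -> miss, evict 93, frames {15,64,40}
15 -> hit
50 -> miss, evict 40, frames {15,64,50}
15 -> hit
50 -> hit
15 -> hit
14 -> miss, evict 64, frames {15,50,14}
50 -> hit
15 -> hit
64 -> miss, evict 14, frames {15,50,64}
15 -> hit
64 -> hit
93 -> miss, evict 50, frames {15,64,93}
64 -> hit
Hits: 11 of 20 references → 11/20 = 0.5500.

0.55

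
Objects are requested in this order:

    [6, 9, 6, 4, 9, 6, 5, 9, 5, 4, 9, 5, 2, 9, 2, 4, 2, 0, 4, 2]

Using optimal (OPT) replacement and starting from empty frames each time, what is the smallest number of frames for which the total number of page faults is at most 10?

f=1: 20 faults
f=2: 11 faults
f=3: 6 faults
f=4: 6 faults
f=5: 6 faults
f=6: 6 faults
Smallest f with faults ≤ 10 is 3.

3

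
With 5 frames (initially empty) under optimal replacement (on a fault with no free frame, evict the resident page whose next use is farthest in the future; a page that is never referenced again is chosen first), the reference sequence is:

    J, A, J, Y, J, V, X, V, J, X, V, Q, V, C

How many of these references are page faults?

J → miss, frames [J]
A → miss, frames [J, A]
J → hit
Y → miss, frames [J, A, Y]
J → hit
V → miss, frames [J, A, Y, V]
X → miss, frames [J, A, Y, V, X]
V → hit
J → hit
X → hit
V → hit
Q → miss, evict X, frames [J, A, Y, V, Q]
V → hit
C → miss, evict Q, frames [J, A, Y, V, C]
Page faults: 7.

7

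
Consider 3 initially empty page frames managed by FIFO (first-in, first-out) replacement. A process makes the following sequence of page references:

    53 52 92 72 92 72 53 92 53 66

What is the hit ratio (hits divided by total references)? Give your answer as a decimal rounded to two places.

0.40

53 -> fault, frames (53)
52 -> fault, frames (53 52)
92 -> fault, frames (53 52 92)
72 -> fault, evict 53, frames (52 92 72)
92 -> hit
72 -> hit
53 -> fault, evict 52, frames (92 72 53)
92 -> hit
53 -> hit
66 -> fault, evict 92, frames (72 53 66)
Hits: 4 of 10 references → 4/10 = 0.4000.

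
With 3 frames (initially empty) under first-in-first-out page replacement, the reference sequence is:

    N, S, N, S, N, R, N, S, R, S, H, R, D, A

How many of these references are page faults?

N → fault, frames {N}
S → fault, frames {N,S}
N → hit
S → hit
N → hit
R → fault, frames {N,S,R}
N → hit
S → hit
R → hit
S → hit
H → fault, evict N, frames {S,R,H}
R → hit
D → fault, evict S, frames {R,H,D}
A → fault, evict R, frames {H,D,A}
Page faults: 6.

6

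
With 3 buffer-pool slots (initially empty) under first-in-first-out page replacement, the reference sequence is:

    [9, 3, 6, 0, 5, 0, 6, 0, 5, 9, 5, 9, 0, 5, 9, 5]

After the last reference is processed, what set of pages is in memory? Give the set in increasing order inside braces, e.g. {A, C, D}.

9: fault, frames (9)
3: fault, frames (9 3)
6: fault, frames (9 3 6)
0: fault, evict 9, frames (3 6 0)
5: fault, evict 3, frames (6 0 5)
0: hit
6: hit
0: hit
5: hit
9: fault, evict 6, frames (0 5 9)
5: hit
9: hit
0: hit
5: hit
9: hit
5: hit

{0, 5, 9}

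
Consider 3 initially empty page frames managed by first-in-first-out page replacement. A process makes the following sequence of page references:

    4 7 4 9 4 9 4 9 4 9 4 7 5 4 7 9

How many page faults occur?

4 → miss, frames (4)
7 → miss, frames (4 7)
4 → hit
9 → miss, frames (4 7 9)
4 → hit
9 → hit
4 → hit
9 → hit
4 → hit
9 → hit
4 → hit
7 → hit
5 → miss, evict 4, frames (7 9 5)
4 → miss, evict 7, frames (9 5 4)
7 → miss, evict 9, frames (5 4 7)
9 → miss, evict 5, frames (4 7 9)
Page faults: 7.

7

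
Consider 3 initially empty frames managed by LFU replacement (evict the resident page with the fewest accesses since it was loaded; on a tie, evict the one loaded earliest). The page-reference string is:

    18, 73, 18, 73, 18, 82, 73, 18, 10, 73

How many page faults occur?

4

18: fault, frames (18)
73: fault, frames (18 73)
18: hit
73: hit
18: hit
82: fault, frames (18 73 82)
73: hit
18: hit
10: fault, evict 82, frames (18 73 10)
73: hit
Page faults: 4.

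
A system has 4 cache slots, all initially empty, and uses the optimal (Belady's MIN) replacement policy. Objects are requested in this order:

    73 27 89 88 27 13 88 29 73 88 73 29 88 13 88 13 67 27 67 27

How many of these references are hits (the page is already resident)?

12

73: miss, frames (73)
27: miss, frames (73 27)
89: miss, frames (73 27 89)
88: miss, frames (73 27 89 88)
27: hit
13: miss, evict 89, frames (73 27 88 13)
88: hit
29: miss, evict 27, frames (73 88 13 29)
73: hit
88: hit
73: hit
29: hit
88: hit
13: hit
88: hit
13: hit
67: miss, evict 29, frames (73 88 13 67)
27: miss, evict 13, frames (73 88 67 27)
67: hit
27: hit
Hits: 12.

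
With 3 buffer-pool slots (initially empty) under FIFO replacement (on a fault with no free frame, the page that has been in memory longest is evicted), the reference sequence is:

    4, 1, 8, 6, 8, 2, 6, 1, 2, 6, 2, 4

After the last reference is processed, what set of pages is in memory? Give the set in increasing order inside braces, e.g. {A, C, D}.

{1, 2, 4}

4 → miss, frames {4}
1 → miss, frames {4,1}
8 → miss, frames {4,1,8}
6 → miss, evict 4, frames {1,8,6}
8 → hit
2 → miss, evict 1, frames {8,6,2}
6 → hit
1 → miss, evict 8, frames {6,2,1}
2 → hit
6 → hit
2 → hit
4 → miss, evict 6, frames {2,1,4}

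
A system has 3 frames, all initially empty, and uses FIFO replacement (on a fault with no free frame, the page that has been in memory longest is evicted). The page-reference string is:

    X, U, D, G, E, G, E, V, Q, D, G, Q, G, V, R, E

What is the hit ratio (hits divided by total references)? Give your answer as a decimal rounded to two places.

0.25

X -> fault, frames [X]
U -> fault, frames [X, U]
D -> fault, frames [X, U, D]
G -> fault, evict X, frames [U, D, G]
E -> fault, evict U, frames [D, G, E]
G -> hit
E -> hit
V -> fault, evict D, frames [G, E, V]
Q -> fault, evict G, frames [E, V, Q]
D -> fault, evict E, frames [V, Q, D]
G -> fault, evict V, frames [Q, D, G]
Q -> hit
G -> hit
V -> fault, evict Q, frames [D, G, V]
R -> fault, evict D, frames [G, V, R]
E -> fault, evict G, frames [V, R, E]
Hits: 4 of 16 references → 4/16 = 0.2500.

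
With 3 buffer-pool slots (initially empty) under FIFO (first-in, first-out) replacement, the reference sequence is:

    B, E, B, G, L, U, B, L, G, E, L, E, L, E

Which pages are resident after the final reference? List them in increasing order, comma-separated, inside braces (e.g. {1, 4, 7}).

B -> fault, frames [B]
E -> fault, frames [B, E]
B -> hit
G -> fault, frames [B, E, G]
L -> fault, evict B, frames [E, G, L]
U -> fault, evict E, frames [G, L, U]
B -> fault, evict G, frames [L, U, B]
L -> hit
G -> fault, evict L, frames [U, B, G]
E -> fault, evict U, frames [B, G, E]
L -> fault, evict B, frames [G, E, L]
E -> hit
L -> hit
E -> hit

{E, G, L}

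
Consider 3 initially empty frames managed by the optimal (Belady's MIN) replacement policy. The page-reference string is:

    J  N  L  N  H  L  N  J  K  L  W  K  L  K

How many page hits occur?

J: fault, frames [J]
N: fault, frames [J, N]
L: fault, frames [J, N, L]
N: hit
H: fault, evict J, frames [N, L, H]
L: hit
N: hit
J: fault, evict H, frames [N, L, J]
K: fault, evict J, frames [N, L, K]
L: hit
W: fault, evict N, frames [L, K, W]
K: hit
L: hit
K: hit
Hits: 7.

7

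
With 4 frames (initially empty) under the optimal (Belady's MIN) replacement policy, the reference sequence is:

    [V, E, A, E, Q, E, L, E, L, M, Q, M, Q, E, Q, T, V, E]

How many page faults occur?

V: fault, frames {V}
E: fault, frames {V,E}
A: fault, frames {V,E,A}
E: hit
Q: fault, frames {V,E,A,Q}
E: hit
L: fault, evict A, frames {V,E,Q,L}
E: hit
L: hit
M: fault, evict L, frames {V,E,Q,M}
Q: hit
M: hit
Q: hit
E: hit
Q: hit
T: fault, evict M, frames {V,E,Q,T}
V: hit
E: hit
Page faults: 7.

7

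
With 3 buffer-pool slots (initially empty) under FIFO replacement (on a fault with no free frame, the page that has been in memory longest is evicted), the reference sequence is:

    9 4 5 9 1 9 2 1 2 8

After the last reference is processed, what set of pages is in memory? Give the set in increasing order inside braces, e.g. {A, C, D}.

9 -> miss, frames {9}
4 -> miss, frames {9,4}
5 -> miss, frames {9,4,5}
9 -> hit
1 -> miss, evict 9, frames {4,5,1}
9 -> miss, evict 4, frames {5,1,9}
2 -> miss, evict 5, frames {1,9,2}
1 -> hit
2 -> hit
8 -> miss, evict 1, frames {9,2,8}

{2, 8, 9}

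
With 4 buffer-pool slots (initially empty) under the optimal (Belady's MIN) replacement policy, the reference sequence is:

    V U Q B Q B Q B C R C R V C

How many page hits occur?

V -> miss, frames {V}
U -> miss, frames {V,U}
Q -> miss, frames {V,U,Q}
B -> miss, frames {V,U,Q,B}
Q -> hit
B -> hit
Q -> hit
B -> hit
C -> miss, evict B, frames {V,U,Q,C}
R -> miss, evict Q, frames {V,U,C,R}
C -> hit
R -> hit
V -> hit
C -> hit
Hits: 8.

8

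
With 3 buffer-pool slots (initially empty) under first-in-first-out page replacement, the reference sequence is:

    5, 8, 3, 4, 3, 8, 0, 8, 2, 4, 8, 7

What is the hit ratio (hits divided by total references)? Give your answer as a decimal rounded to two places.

5 -> fault, frames [5]
8 -> fault, frames [5, 8]
3 -> fault, frames [5, 8, 3]
4 -> fault, evict 5, frames [8, 3, 4]
3 -> hit
8 -> hit
0 -> fault, evict 8, frames [3, 4, 0]
8 -> fault, evict 3, frames [4, 0, 8]
2 -> fault, evict 4, frames [0, 8, 2]
4 -> fault, evict 0, frames [8, 2, 4]
8 -> hit
7 -> fault, evict 8, frames [2, 4, 7]
Hits: 3 of 12 references → 3/12 = 0.2500.

0.25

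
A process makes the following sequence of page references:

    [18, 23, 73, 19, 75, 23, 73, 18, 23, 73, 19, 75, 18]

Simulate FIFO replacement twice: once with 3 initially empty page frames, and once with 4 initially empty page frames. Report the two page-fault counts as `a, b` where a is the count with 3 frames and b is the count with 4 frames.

10, 11

3 frames: F F F F F F F F . . F F . → 10 faults.
4 frames: F F F F F . . F F F F F F → 11 faults.
11 > 10: adding a frame increased faults — Belady's anomaly.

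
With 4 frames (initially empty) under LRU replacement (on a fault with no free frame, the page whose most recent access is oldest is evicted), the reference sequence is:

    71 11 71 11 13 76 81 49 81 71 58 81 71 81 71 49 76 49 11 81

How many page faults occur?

11

71: miss, frames (71)
11: miss, frames (71 11)
71: hit
11: hit
13: miss, frames (71 11 13)
76: miss, frames (71 11 13 76)
81: miss, evict 71, frames (11 13 76 81)
49: miss, evict 11, frames (13 76 81 49)
81: hit
71: miss, evict 13, frames (76 49 81 71)
58: miss, evict 76, frames (49 81 71 58)
81: hit
71: hit
81: hit
71: hit
49: hit
76: miss, evict 58, frames (81 71 49 76)
49: hit
11: miss, evict 81, frames (71 76 49 11)
81: miss, evict 71, frames (76 49 11 81)
Page faults: 11.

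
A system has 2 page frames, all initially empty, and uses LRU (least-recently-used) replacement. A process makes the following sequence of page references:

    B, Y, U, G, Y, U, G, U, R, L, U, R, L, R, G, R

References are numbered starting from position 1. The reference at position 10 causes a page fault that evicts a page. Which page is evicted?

pos 1: B: fault, frames {B}
pos 2: Y: fault, frames {B,Y}
pos 3: U: fault, evict B, frames {Y,U}
pos 4: G: fault, evict Y, frames {U,G}
pos 5: Y: fault, evict U, frames {G,Y}
pos 6: U: fault, evict G, frames {Y,U}
pos 7: G: fault, evict Y, frames {U,G}
pos 8: U: hit
pos 9: R: fault, evict G, frames {U,R}
pos 10: L: fault, evict U, frames {R,L}
At position 10, page U is evicted.

U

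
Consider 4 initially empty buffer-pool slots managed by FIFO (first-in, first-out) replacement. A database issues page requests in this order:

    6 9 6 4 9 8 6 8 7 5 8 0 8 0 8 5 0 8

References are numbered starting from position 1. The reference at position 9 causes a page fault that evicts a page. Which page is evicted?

6

pos 1: 6: miss, frames {6}
pos 2: 9: miss, frames {6,9}
pos 3: 6: hit
pos 4: 4: miss, frames {6,9,4}
pos 5: 9: hit
pos 6: 8: miss, frames {6,9,4,8}
pos 7: 6: hit
pos 8: 8: hit
pos 9: 7: miss, evict 6, frames {9,4,8,7}
At position 9, page 6 is evicted.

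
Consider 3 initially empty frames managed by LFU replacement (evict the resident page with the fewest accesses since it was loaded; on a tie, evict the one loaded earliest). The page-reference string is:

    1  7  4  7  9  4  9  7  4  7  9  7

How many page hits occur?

8

1: fault, frames (1)
7: fault, frames (1 7)
4: fault, frames (1 7 4)
7: hit
9: fault, evict 1, frames (7 4 9)
4: hit
9: hit
7: hit
4: hit
7: hit
9: hit
7: hit
Hits: 8.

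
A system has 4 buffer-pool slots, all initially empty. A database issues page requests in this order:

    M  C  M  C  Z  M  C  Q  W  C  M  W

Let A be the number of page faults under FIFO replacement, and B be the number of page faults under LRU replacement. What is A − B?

1

Under FIFO: F F . . F . . F F . F . → 6 faults.
Under LRU: F F . . F . . F F . . . → 5 faults.
A − B = 6 − 5 = 1.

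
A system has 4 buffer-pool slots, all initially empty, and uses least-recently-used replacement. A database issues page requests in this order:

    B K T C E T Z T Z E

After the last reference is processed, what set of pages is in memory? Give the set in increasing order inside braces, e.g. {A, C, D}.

{C, E, T, Z}

B → miss, frames (B)
K → miss, frames (B K)
T → miss, frames (B K T)
C → miss, frames (B K T C)
E → miss, evict B, frames (K T C E)
T → hit
Z → miss, evict K, frames (C E T Z)
T → hit
Z → hit
E → hit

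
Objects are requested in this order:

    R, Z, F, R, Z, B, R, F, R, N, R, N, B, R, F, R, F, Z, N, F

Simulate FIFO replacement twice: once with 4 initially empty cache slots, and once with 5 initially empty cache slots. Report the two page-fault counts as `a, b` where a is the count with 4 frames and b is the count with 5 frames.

8, 5

4 frames: F F F . . F . . . F F . . . . . . F . F → 8 faults.
5 frames: F F F . . F . . . F . . . . . . . . . . → 5 faults.
5 < 8: adding a frame reduced faults, as is typical.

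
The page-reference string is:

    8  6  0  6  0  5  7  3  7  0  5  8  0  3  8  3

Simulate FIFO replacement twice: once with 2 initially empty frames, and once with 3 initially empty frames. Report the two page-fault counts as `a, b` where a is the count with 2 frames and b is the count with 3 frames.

2 frames: F F F . . F F F . F F F F F F . → 12 faults.
3 frames: F F F . . F F F . F F F . F . . → 10 faults.
10 < 12: adding a frame reduced faults, as is typical.

12, 10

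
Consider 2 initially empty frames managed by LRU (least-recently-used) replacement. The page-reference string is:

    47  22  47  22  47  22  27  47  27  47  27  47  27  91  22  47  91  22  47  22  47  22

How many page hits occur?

47: miss, frames (47)
22: miss, frames (47 22)
47: hit
22: hit
47: hit
22: hit
27: miss, evict 47, frames (22 27)
47: miss, evict 22, frames (27 47)
27: hit
47: hit
27: hit
47: hit
27: hit
91: miss, evict 47, frames (27 91)
22: miss, evict 27, frames (91 22)
47: miss, evict 91, frames (22 47)
91: miss, evict 22, frames (47 91)
22: miss, evict 47, frames (91 22)
47: miss, evict 91, frames (22 47)
22: hit
47: hit
22: hit
Hits: 12.

12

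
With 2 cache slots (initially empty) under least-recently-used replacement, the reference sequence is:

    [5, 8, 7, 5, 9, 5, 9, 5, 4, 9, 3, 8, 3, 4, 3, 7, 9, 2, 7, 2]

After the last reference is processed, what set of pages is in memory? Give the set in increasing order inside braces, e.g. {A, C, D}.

{2, 7}

5: fault, frames {5}
8: fault, frames {5,8}
7: fault, evict 5, frames {8,7}
5: fault, evict 8, frames {7,5}
9: fault, evict 7, frames {5,9}
5: hit
9: hit
5: hit
4: fault, evict 9, frames {5,4}
9: fault, evict 5, frames {4,9}
3: fault, evict 4, frames {9,3}
8: fault, evict 9, frames {3,8}
3: hit
4: fault, evict 8, frames {3,4}
3: hit
7: fault, evict 4, frames {3,7}
9: fault, evict 3, frames {7,9}
2: fault, evict 7, frames {9,2}
7: fault, evict 9, frames {2,7}
2: hit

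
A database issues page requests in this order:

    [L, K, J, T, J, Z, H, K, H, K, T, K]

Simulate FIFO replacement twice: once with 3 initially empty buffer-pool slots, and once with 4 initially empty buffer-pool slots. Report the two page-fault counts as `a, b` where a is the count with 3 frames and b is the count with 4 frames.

3 frames: F F F F . F F F . . F . → 8 faults.
4 frames: F F F F . F F F . . . . → 7 faults.
7 < 8: adding a frame reduced faults, as is typical.

8, 7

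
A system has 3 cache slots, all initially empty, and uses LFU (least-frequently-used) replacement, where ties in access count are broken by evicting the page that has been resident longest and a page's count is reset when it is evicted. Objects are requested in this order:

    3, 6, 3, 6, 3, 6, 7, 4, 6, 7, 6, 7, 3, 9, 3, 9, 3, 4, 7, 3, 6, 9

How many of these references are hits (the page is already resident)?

13

3 -> fault, frames (3)
6 -> fault, frames (3 6)
3 -> hit
6 -> hit
3 -> hit
6 -> hit
7 -> fault, frames (3 6 7)
4 -> fault, evict 7, frames (3 6 4)
6 -> hit
7 -> fault, evict 4, frames (3 6 7)
6 -> hit
7 -> hit
3 -> hit
9 -> fault, evict 7, frames (3 6 9)
3 -> hit
9 -> hit
3 -> hit
4 -> fault, evict 9, frames (3 6 4)
7 -> fault, evict 4, frames (3 6 7)
3 -> hit
6 -> hit
9 -> fault, evict 7, frames (3 6 9)
Hits: 13.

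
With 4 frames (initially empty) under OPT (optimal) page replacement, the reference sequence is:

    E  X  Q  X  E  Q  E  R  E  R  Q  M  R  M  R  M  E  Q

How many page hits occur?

13

E → fault, frames [E]
X → fault, frames [E, X]
Q → fault, frames [E, X, Q]
X → hit
E → hit
Q → hit
E → hit
R → fault, frames [E, X, Q, R]
E → hit
R → hit
Q → hit
M → fault, evict X, frames [E, Q, R, M]
R → hit
M → hit
R → hit
M → hit
E → hit
Q → hit
Hits: 13.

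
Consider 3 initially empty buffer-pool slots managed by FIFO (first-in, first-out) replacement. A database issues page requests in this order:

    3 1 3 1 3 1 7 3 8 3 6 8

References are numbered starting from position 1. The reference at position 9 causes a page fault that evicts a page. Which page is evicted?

3

pos 1: 3 -> fault, frames (3)
pos 2: 1 -> fault, frames (3 1)
pos 3: 3 -> hit
pos 4: 1 -> hit
pos 5: 3 -> hit
pos 6: 1 -> hit
pos 7: 7 -> fault, frames (3 1 7)
pos 8: 3 -> hit
pos 9: 8 -> fault, evict 3, frames (1 7 8)
At position 9, page 3 is evicted.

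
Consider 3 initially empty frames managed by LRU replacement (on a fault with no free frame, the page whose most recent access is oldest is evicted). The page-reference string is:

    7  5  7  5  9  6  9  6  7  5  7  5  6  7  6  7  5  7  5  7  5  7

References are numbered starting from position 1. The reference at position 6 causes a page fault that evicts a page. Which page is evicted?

7

pos 1: 7: fault, frames (7)
pos 2: 5: fault, frames (7 5)
pos 3: 7: hit
pos 4: 5: hit
pos 5: 9: fault, frames (7 5 9)
pos 6: 6: fault, evict 7, frames (5 9 6)
At position 6, page 7 is evicted.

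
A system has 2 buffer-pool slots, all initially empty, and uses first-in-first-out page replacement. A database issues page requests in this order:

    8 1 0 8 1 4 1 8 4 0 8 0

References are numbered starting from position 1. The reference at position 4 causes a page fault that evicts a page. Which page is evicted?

1

pos 1: 8 → miss, frames (8)
pos 2: 1 → miss, frames (8 1)
pos 3: 0 → miss, evict 8, frames (1 0)
pos 4: 8 → miss, evict 1, frames (0 8)
At position 4, page 1 is evicted.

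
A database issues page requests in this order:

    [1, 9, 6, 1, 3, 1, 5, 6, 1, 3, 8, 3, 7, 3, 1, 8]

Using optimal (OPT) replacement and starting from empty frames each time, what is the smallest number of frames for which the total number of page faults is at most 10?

3

f=1: 16 faults
f=2: 11 faults
f=3: 9 faults
f=4: 7 faults
f=5: 7 faults
f=6: 7 faults
f=7: 7 faults
Smallest f with faults ≤ 10 is 3.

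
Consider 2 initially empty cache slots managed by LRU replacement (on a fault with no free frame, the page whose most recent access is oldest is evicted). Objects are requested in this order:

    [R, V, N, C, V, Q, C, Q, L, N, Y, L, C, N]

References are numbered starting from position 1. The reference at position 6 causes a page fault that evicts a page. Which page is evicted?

pos 1: R -> miss, frames [R]
pos 2: V -> miss, frames [R, V]
pos 3: N -> miss, evict R, frames [V, N]
pos 4: C -> miss, evict V, frames [N, C]
pos 5: V -> miss, evict N, frames [C, V]
pos 6: Q -> miss, evict C, frames [V, Q]
At position 6, page C is evicted.

C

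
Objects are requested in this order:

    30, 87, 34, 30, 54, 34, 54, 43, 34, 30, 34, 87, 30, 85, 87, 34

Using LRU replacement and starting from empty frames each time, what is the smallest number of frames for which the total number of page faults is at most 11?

f=1: 16 faults
f=2: 14 faults
f=3: 9 faults
f=4: 7 faults
f=5: 6 faults
f=6: 6 faults
Smallest f with faults ≤ 11 is 3.

3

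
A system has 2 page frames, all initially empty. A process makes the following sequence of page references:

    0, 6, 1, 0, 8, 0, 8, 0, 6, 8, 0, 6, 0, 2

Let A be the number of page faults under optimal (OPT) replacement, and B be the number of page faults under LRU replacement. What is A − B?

Under OPT: F F F . F . . . F . F . . F → 7 faults.
Under LRU: F F F F F . . . F F F F . F → 10 faults.
A − B = 7 − 10 = -3.

-3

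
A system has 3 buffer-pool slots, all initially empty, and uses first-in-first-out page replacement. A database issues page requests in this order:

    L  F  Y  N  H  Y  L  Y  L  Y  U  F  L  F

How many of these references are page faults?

10

L -> fault, frames [L]
F -> fault, frames [L, F]
Y -> fault, frames [L, F, Y]
N -> fault, evict L, frames [F, Y, N]
H -> fault, evict F, frames [Y, N, H]
Y -> hit
L -> fault, evict Y, frames [N, H, L]
Y -> fault, evict N, frames [H, L, Y]
L -> hit
Y -> hit
U -> fault, evict H, frames [L, Y, U]
F -> fault, evict L, frames [Y, U, F]
L -> fault, evict Y, frames [U, F, L]
F -> hit
Page faults: 10.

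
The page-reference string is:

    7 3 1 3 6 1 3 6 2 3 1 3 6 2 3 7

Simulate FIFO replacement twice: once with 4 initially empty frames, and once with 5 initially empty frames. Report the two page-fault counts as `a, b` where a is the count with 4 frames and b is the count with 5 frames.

4 frames: F F F . F . . . F . . . . . . F → 6 faults.
5 frames: F F F . F . . . F . . . . . . . → 5 faults.
5 < 6: adding a frame reduced faults, as is typical.

6, 5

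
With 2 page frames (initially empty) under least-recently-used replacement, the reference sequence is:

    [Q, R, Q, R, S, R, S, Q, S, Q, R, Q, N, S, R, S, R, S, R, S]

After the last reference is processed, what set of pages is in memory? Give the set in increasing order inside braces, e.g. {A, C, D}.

Q: miss, frames {Q}
R: miss, frames {Q,R}
Q: hit
R: hit
S: miss, evict Q, frames {R,S}
R: hit
S: hit
Q: miss, evict R, frames {S,Q}
S: hit
Q: hit
R: miss, evict S, frames {Q,R}
Q: hit
N: miss, evict R, frames {Q,N}
S: miss, evict Q, frames {N,S}
R: miss, evict N, frames {S,R}
S: hit
R: hit
S: hit
R: hit
S: hit

{R, S}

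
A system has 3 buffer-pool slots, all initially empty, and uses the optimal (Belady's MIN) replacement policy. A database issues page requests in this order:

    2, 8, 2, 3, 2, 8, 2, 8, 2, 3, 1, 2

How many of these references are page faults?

4

2: miss, frames {2}
8: miss, frames {2,8}
2: hit
3: miss, frames {2,8,3}
2: hit
8: hit
2: hit
8: hit
2: hit
3: hit
1: miss, evict 3, frames {2,8,1}
2: hit
Page faults: 4.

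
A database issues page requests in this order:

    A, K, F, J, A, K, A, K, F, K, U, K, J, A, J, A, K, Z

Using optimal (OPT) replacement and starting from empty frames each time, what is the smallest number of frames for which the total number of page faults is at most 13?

f=1: 18 faults
f=2: 11 faults
f=3: 8 faults
f=4: 6 faults
f=5: 6 faults
f=6: 6 faults
Smallest f with faults ≤ 13 is 2.

2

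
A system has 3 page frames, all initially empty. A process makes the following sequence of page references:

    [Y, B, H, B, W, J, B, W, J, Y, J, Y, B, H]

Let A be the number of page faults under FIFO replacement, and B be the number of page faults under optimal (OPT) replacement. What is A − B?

Under FIFO: F F F . F F F . . F . . . F → 8 faults.
Under OPT: F F F . F F . . . F . . . F → 7 faults.
A − B = 8 − 7 = 1.

1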